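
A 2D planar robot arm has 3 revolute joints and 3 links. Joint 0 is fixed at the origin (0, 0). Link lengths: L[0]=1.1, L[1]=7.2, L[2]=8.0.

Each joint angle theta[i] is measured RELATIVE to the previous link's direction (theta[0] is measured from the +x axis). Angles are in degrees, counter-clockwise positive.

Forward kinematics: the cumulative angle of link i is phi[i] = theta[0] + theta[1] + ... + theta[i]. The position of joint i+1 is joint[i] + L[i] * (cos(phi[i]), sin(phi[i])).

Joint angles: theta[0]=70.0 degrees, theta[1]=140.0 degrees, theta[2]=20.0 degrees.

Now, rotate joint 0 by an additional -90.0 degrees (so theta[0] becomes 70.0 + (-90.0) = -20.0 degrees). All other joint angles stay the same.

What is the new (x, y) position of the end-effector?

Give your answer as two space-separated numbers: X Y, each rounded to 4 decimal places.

joint[0] = (0.0000, 0.0000)  (base)
link 0: phi[0] = -20 = -20 deg
  cos(-20 deg) = 0.9397, sin(-20 deg) = -0.3420
  joint[1] = (0.0000, 0.0000) + 1.1 * (0.9397, -0.3420) = (0.0000 + 1.0337, 0.0000 + -0.3762) = (1.0337, -0.3762)
link 1: phi[1] = -20 + 140 = 120 deg
  cos(120 deg) = -0.5000, sin(120 deg) = 0.8660
  joint[2] = (1.0337, -0.3762) + 7.2 * (-0.5000, 0.8660) = (1.0337 + -3.6000, -0.3762 + 6.2354) = (-2.5663, 5.8592)
link 2: phi[2] = -20 + 140 + 20 = 140 deg
  cos(140 deg) = -0.7660, sin(140 deg) = 0.6428
  joint[3] = (-2.5663, 5.8592) + 8 * (-0.7660, 0.6428) = (-2.5663 + -6.1284, 5.8592 + 5.1423) = (-8.6947, 11.0015)
End effector: (-8.6947, 11.0015)

Answer: -8.6947 11.0015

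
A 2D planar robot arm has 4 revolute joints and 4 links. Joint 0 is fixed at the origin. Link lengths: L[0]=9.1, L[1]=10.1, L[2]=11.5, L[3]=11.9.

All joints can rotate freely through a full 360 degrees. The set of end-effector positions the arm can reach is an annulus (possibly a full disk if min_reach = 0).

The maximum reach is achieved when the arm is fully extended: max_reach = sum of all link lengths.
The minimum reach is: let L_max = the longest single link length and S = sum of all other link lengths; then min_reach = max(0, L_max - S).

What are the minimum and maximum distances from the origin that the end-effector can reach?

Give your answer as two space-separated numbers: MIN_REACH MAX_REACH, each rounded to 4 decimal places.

Link lengths: [9.1, 10.1, 11.5, 11.9]
max_reach = 9.1 + 10.1 + 11.5 + 11.9 = 42.6
L_max = max([9.1, 10.1, 11.5, 11.9]) = 11.9
S (sum of others) = 42.6 - 11.9 = 30.7
min_reach = max(0, 11.9 - 30.7) = max(0, -18.8) = 0

Answer: 0.0000 42.6000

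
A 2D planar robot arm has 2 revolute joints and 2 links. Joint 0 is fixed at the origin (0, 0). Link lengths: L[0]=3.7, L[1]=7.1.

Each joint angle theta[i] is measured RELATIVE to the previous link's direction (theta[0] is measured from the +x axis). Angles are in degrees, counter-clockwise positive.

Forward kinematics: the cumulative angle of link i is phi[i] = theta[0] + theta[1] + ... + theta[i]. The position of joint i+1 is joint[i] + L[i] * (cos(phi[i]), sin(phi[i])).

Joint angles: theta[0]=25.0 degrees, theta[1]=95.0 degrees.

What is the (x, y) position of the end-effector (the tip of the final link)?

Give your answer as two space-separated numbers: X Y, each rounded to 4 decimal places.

joint[0] = (0.0000, 0.0000)  (base)
link 0: phi[0] = 25 = 25 deg
  cos(25 deg) = 0.9063, sin(25 deg) = 0.4226
  joint[1] = (0.0000, 0.0000) + 3.7 * (0.9063, 0.4226) = (0.0000 + 3.3533, 0.0000 + 1.5637) = (3.3533, 1.5637)
link 1: phi[1] = 25 + 95 = 120 deg
  cos(120 deg) = -0.5000, sin(120 deg) = 0.8660
  joint[2] = (3.3533, 1.5637) + 7.1 * (-0.5000, 0.8660) = (3.3533 + -3.5500, 1.5637 + 6.1488) = (-0.1967, 7.7125)
End effector: (-0.1967, 7.7125)

Answer: -0.1967 7.7125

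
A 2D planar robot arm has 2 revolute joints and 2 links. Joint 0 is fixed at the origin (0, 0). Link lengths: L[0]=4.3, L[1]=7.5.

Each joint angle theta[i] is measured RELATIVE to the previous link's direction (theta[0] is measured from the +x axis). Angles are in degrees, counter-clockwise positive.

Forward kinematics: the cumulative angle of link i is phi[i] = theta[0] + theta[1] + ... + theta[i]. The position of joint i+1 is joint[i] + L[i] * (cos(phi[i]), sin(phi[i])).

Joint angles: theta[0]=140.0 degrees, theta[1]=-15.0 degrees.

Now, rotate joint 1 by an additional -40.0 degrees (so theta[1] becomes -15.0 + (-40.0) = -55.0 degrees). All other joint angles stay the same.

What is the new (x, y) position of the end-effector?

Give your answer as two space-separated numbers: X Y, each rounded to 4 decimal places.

Answer: -2.6403 10.2354

Derivation:
joint[0] = (0.0000, 0.0000)  (base)
link 0: phi[0] = 140 = 140 deg
  cos(140 deg) = -0.7660, sin(140 deg) = 0.6428
  joint[1] = (0.0000, 0.0000) + 4.3 * (-0.7660, 0.6428) = (0.0000 + -3.2940, 0.0000 + 2.7640) = (-3.2940, 2.7640)
link 1: phi[1] = 140 + -55 = 85 deg
  cos(85 deg) = 0.0872, sin(85 deg) = 0.9962
  joint[2] = (-3.2940, 2.7640) + 7.5 * (0.0872, 0.9962) = (-3.2940 + 0.6537, 2.7640 + 7.4715) = (-2.6403, 10.2354)
End effector: (-2.6403, 10.2354)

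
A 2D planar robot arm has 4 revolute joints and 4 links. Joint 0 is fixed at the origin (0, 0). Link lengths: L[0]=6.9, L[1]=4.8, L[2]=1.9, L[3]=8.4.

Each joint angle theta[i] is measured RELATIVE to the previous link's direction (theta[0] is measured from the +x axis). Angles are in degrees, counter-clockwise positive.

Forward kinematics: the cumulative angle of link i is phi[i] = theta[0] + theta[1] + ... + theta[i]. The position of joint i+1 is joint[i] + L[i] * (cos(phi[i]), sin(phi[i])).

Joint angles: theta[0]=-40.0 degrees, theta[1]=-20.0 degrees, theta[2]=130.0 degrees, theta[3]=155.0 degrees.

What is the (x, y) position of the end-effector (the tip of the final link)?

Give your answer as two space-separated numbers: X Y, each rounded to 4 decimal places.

joint[0] = (0.0000, 0.0000)  (base)
link 0: phi[0] = -40 = -40 deg
  cos(-40 deg) = 0.7660, sin(-40 deg) = -0.6428
  joint[1] = (0.0000, 0.0000) + 6.9 * (0.7660, -0.6428) = (0.0000 + 5.2857, 0.0000 + -4.4352) = (5.2857, -4.4352)
link 1: phi[1] = -40 + -20 = -60 deg
  cos(-60 deg) = 0.5000, sin(-60 deg) = -0.8660
  joint[2] = (5.2857, -4.4352) + 4.8 * (0.5000, -0.8660) = (5.2857 + 2.4000, -4.4352 + -4.1569) = (7.6857, -8.5922)
link 2: phi[2] = -40 + -20 + 130 = 70 deg
  cos(70 deg) = 0.3420, sin(70 deg) = 0.9397
  joint[3] = (7.6857, -8.5922) + 1.9 * (0.3420, 0.9397) = (7.6857 + 0.6498, -8.5922 + 1.7854) = (8.3355, -6.8067)
link 3: phi[3] = -40 + -20 + 130 + 155 = 225 deg
  cos(225 deg) = -0.7071, sin(225 deg) = -0.7071
  joint[4] = (8.3355, -6.8067) + 8.4 * (-0.7071, -0.7071) = (8.3355 + -5.9397, -6.8067 + -5.9397) = (2.3958, -12.7464)
End effector: (2.3958, -12.7464)

Answer: 2.3958 -12.7464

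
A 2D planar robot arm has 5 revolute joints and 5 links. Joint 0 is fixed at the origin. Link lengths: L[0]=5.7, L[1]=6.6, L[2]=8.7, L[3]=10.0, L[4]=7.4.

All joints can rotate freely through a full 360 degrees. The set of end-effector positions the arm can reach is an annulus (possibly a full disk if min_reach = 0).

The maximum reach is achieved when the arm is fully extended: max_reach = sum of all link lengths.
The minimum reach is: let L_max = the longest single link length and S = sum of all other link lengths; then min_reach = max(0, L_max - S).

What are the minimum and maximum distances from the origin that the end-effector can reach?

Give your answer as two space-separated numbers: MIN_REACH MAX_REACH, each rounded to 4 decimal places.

Answer: 0.0000 38.4000

Derivation:
Link lengths: [5.7, 6.6, 8.7, 10.0, 7.4]
max_reach = 5.7 + 6.6 + 8.7 + 10 + 7.4 = 38.4
L_max = max([5.7, 6.6, 8.7, 10.0, 7.4]) = 10
S (sum of others) = 38.4 - 10 = 28.4
min_reach = max(0, 10 - 28.4) = max(0, -18.4) = 0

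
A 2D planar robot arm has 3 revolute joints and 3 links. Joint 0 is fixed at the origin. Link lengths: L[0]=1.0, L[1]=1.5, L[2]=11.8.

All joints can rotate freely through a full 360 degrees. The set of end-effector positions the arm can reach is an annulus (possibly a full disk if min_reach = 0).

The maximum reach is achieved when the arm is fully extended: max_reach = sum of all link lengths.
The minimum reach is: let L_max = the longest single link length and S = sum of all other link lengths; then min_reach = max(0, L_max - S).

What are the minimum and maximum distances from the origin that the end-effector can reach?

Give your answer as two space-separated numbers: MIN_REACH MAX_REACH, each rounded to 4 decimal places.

Answer: 9.3000 14.3000

Derivation:
Link lengths: [1.0, 1.5, 11.8]
max_reach = 1 + 1.5 + 11.8 = 14.3
L_max = max([1.0, 1.5, 11.8]) = 11.8
S (sum of others) = 14.3 - 11.8 = 2.5
min_reach = max(0, 11.8 - 2.5) = max(0, 9.3) = 9.3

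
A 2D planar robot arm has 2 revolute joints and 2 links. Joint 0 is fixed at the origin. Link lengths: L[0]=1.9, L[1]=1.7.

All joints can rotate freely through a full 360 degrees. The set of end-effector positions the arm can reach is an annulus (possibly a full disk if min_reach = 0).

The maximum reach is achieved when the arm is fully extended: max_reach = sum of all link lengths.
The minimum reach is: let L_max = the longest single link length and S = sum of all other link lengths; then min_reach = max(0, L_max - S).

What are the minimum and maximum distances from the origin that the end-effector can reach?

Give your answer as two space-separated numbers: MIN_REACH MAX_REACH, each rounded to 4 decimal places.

Answer: 0.2000 3.6000

Derivation:
Link lengths: [1.9, 1.7]
max_reach = 1.9 + 1.7 = 3.6
L_max = max([1.9, 1.7]) = 1.9
S (sum of others) = 3.6 - 1.9 = 1.7
min_reach = max(0, 1.9 - 1.7) = max(0, 0.2) = 0.2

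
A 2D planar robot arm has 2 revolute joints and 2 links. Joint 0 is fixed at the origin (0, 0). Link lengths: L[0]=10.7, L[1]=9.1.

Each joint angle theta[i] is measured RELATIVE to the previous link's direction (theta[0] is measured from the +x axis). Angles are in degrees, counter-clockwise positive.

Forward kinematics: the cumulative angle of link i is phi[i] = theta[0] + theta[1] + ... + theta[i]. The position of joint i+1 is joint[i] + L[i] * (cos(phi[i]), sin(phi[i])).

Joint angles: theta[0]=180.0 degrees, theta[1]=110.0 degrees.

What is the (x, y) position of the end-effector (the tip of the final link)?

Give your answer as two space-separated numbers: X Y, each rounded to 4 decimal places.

Answer: -7.5876 -8.5512

Derivation:
joint[0] = (0.0000, 0.0000)  (base)
link 0: phi[0] = 180 = 180 deg
  cos(180 deg) = -1.0000, sin(180 deg) = 0.0000
  joint[1] = (0.0000, 0.0000) + 10.7 * (-1.0000, 0.0000) = (0.0000 + -10.7000, 0.0000 + 0.0000) = (-10.7000, 0.0000)
link 1: phi[1] = 180 + 110 = 290 deg
  cos(290 deg) = 0.3420, sin(290 deg) = -0.9397
  joint[2] = (-10.7000, 0.0000) + 9.1 * (0.3420, -0.9397) = (-10.7000 + 3.1124, 0.0000 + -8.5512) = (-7.5876, -8.5512)
End effector: (-7.5876, -8.5512)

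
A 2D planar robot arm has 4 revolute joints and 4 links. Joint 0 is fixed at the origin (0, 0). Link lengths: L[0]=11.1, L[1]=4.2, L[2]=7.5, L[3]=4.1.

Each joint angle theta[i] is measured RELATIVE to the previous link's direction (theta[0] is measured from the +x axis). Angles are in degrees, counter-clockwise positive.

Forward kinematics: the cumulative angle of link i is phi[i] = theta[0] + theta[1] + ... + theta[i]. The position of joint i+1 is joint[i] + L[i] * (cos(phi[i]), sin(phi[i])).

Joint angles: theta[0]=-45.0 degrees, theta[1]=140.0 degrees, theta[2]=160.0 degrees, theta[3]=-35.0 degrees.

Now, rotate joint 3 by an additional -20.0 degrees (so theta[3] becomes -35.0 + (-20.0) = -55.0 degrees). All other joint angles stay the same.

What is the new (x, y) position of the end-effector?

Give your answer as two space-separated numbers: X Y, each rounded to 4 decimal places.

Answer: 1.6889 -12.3116

Derivation:
joint[0] = (0.0000, 0.0000)  (base)
link 0: phi[0] = -45 = -45 deg
  cos(-45 deg) = 0.7071, sin(-45 deg) = -0.7071
  joint[1] = (0.0000, 0.0000) + 11.1 * (0.7071, -0.7071) = (0.0000 + 7.8489, 0.0000 + -7.8489) = (7.8489, -7.8489)
link 1: phi[1] = -45 + 140 = 95 deg
  cos(95 deg) = -0.0872, sin(95 deg) = 0.9962
  joint[2] = (7.8489, -7.8489) + 4.2 * (-0.0872, 0.9962) = (7.8489 + -0.3661, -7.8489 + 4.1840) = (7.4828, -3.6649)
link 2: phi[2] = -45 + 140 + 160 = 255 deg
  cos(255 deg) = -0.2588, sin(255 deg) = -0.9659
  joint[3] = (7.4828, -3.6649) + 7.5 * (-0.2588, -0.9659) = (7.4828 + -1.9411, -3.6649 + -7.2444) = (5.5417, -10.9093)
link 3: phi[3] = -45 + 140 + 160 + -55 = 200 deg
  cos(200 deg) = -0.9397, sin(200 deg) = -0.3420
  joint[4] = (5.5417, -10.9093) + 4.1 * (-0.9397, -0.3420) = (5.5417 + -3.8527, -10.9093 + -1.4023) = (1.6889, -12.3116)
End effector: (1.6889, -12.3116)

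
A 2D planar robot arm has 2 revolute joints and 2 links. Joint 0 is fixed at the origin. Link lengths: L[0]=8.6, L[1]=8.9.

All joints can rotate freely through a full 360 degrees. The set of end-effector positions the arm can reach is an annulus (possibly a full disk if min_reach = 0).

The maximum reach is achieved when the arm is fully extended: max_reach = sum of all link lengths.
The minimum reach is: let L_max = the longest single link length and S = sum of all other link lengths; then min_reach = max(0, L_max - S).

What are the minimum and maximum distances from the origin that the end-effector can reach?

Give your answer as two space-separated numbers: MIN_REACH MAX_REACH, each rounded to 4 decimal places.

Answer: 0.3000 17.5000

Derivation:
Link lengths: [8.6, 8.9]
max_reach = 8.6 + 8.9 = 17.5
L_max = max([8.6, 8.9]) = 8.9
S (sum of others) = 17.5 - 8.9 = 8.6
min_reach = max(0, 8.9 - 8.6) = max(0, 0.3) = 0.3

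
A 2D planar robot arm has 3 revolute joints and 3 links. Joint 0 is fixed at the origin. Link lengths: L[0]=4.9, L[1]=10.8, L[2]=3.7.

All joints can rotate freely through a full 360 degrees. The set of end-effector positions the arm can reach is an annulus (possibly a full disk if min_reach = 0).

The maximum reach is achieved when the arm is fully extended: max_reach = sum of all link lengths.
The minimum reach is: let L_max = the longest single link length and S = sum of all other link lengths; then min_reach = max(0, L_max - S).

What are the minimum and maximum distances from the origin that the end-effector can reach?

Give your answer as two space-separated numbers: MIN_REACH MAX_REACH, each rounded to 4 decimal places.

Answer: 2.2000 19.4000

Derivation:
Link lengths: [4.9, 10.8, 3.7]
max_reach = 4.9 + 10.8 + 3.7 = 19.4
L_max = max([4.9, 10.8, 3.7]) = 10.8
S (sum of others) = 19.4 - 10.8 = 8.6
min_reach = max(0, 10.8 - 8.6) = max(0, 2.2) = 2.2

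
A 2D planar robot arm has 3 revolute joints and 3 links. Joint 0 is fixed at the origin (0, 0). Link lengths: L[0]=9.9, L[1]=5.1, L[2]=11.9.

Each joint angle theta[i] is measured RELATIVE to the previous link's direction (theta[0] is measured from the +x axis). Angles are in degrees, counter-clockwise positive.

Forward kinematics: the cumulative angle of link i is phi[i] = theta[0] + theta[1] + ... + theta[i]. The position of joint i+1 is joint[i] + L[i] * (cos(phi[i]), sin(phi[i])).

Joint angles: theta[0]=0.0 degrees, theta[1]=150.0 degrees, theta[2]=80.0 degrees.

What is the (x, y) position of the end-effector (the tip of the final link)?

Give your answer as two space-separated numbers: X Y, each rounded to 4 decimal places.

joint[0] = (0.0000, 0.0000)  (base)
link 0: phi[0] = 0 = 0 deg
  cos(0 deg) = 1.0000, sin(0 deg) = 0.0000
  joint[1] = (0.0000, 0.0000) + 9.9 * (1.0000, 0.0000) = (0.0000 + 9.9000, 0.0000 + 0.0000) = (9.9000, 0.0000)
link 1: phi[1] = 0 + 150 = 150 deg
  cos(150 deg) = -0.8660, sin(150 deg) = 0.5000
  joint[2] = (9.9000, 0.0000) + 5.1 * (-0.8660, 0.5000) = (9.9000 + -4.4167, 0.0000 + 2.5500) = (5.4833, 2.5500)
link 2: phi[2] = 0 + 150 + 80 = 230 deg
  cos(230 deg) = -0.6428, sin(230 deg) = -0.7660
  joint[3] = (5.4833, 2.5500) + 11.9 * (-0.6428, -0.7660) = (5.4833 + -7.6492, 2.5500 + -9.1159) = (-2.1659, -6.5659)
End effector: (-2.1659, -6.5659)

Answer: -2.1659 -6.5659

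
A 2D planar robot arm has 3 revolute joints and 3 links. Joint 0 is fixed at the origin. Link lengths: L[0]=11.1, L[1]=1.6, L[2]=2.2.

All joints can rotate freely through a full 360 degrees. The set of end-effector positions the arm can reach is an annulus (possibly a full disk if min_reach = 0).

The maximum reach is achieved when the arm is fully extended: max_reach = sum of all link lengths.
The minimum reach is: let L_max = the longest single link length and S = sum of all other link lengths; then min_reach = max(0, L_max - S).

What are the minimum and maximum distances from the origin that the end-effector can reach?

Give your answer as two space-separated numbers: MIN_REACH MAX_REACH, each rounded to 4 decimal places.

Answer: 7.3000 14.9000

Derivation:
Link lengths: [11.1, 1.6, 2.2]
max_reach = 11.1 + 1.6 + 2.2 = 14.9
L_max = max([11.1, 1.6, 2.2]) = 11.1
S (sum of others) = 14.9 - 11.1 = 3.8
min_reach = max(0, 11.1 - 3.8) = max(0, 7.3) = 7.3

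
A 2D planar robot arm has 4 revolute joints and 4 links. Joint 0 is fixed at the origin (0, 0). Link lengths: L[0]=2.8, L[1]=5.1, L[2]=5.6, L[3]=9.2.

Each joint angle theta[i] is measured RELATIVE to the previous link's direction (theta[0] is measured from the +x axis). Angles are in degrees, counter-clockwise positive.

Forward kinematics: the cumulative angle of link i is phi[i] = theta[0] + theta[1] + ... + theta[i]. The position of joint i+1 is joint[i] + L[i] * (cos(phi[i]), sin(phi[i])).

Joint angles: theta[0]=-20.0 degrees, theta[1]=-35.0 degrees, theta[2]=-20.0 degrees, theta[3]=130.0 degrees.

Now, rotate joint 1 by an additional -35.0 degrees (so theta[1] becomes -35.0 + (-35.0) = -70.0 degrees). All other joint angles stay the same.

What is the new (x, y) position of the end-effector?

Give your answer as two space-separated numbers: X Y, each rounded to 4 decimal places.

joint[0] = (0.0000, 0.0000)  (base)
link 0: phi[0] = -20 = -20 deg
  cos(-20 deg) = 0.9397, sin(-20 deg) = -0.3420
  joint[1] = (0.0000, 0.0000) + 2.8 * (0.9397, -0.3420) = (0.0000 + 2.6311, 0.0000 + -0.9577) = (2.6311, -0.9577)
link 1: phi[1] = -20 + -70 = -90 deg
  cos(-90 deg) = 0.0000, sin(-90 deg) = -1.0000
  joint[2] = (2.6311, -0.9577) + 5.1 * (0.0000, -1.0000) = (2.6311 + 0.0000, -0.9577 + -5.1000) = (2.6311, -6.0577)
link 2: phi[2] = -20 + -70 + -20 = -110 deg
  cos(-110 deg) = -0.3420, sin(-110 deg) = -0.9397
  joint[3] = (2.6311, -6.0577) + 5.6 * (-0.3420, -0.9397) = (2.6311 + -1.9153, -6.0577 + -5.2623) = (0.7158, -11.3199)
link 3: phi[3] = -20 + -70 + -20 + 130 = 20 deg
  cos(20 deg) = 0.9397, sin(20 deg) = 0.3420
  joint[4] = (0.7158, -11.3199) + 9.2 * (0.9397, 0.3420) = (0.7158 + 8.6452, -11.3199 + 3.1466) = (9.3610, -8.1733)
End effector: (9.3610, -8.1733)

Answer: 9.3610 -8.1733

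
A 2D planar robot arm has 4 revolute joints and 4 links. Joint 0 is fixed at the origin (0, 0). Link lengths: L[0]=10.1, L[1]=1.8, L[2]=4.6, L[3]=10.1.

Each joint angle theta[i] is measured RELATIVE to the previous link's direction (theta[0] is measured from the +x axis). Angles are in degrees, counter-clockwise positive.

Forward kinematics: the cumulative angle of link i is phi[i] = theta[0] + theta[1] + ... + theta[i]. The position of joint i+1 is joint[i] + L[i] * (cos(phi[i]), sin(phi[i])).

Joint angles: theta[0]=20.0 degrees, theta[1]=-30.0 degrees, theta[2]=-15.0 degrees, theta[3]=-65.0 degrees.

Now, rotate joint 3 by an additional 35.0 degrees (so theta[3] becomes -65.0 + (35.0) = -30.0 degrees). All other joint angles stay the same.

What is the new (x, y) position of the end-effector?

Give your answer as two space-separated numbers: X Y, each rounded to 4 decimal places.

joint[0] = (0.0000, 0.0000)  (base)
link 0: phi[0] = 20 = 20 deg
  cos(20 deg) = 0.9397, sin(20 deg) = 0.3420
  joint[1] = (0.0000, 0.0000) + 10.1 * (0.9397, 0.3420) = (0.0000 + 9.4909, 0.0000 + 3.4544) = (9.4909, 3.4544)
link 1: phi[1] = 20 + -30 = -10 deg
  cos(-10 deg) = 0.9848, sin(-10 deg) = -0.1736
  joint[2] = (9.4909, 3.4544) + 1.8 * (0.9848, -0.1736) = (9.4909 + 1.7727, 3.4544 + -0.3126) = (11.2635, 3.1418)
link 2: phi[2] = 20 + -30 + -15 = -25 deg
  cos(-25 deg) = 0.9063, sin(-25 deg) = -0.4226
  joint[3] = (11.2635, 3.1418) + 4.6 * (0.9063, -0.4226) = (11.2635 + 4.1690, 3.1418 + -1.9440) = (15.4326, 1.1978)
link 3: phi[3] = 20 + -30 + -15 + -30 = -55 deg
  cos(-55 deg) = 0.5736, sin(-55 deg) = -0.8192
  joint[4] = (15.4326, 1.1978) + 10.1 * (0.5736, -0.8192) = (15.4326 + 5.7931, 1.1978 + -8.2734) = (21.2257, -7.0756)
End effector: (21.2257, -7.0756)

Answer: 21.2257 -7.0756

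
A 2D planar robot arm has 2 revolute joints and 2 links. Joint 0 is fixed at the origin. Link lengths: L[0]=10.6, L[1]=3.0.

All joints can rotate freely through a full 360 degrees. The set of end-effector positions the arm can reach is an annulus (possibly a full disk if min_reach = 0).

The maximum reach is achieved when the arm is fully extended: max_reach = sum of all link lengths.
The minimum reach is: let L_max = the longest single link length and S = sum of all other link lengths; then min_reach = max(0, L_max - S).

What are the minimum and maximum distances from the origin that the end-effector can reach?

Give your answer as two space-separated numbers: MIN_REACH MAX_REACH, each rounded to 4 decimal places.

Link lengths: [10.6, 3.0]
max_reach = 10.6 + 3 = 13.6
L_max = max([10.6, 3.0]) = 10.6
S (sum of others) = 13.6 - 10.6 = 3
min_reach = max(0, 10.6 - 3) = max(0, 7.6) = 7.6

Answer: 7.6000 13.6000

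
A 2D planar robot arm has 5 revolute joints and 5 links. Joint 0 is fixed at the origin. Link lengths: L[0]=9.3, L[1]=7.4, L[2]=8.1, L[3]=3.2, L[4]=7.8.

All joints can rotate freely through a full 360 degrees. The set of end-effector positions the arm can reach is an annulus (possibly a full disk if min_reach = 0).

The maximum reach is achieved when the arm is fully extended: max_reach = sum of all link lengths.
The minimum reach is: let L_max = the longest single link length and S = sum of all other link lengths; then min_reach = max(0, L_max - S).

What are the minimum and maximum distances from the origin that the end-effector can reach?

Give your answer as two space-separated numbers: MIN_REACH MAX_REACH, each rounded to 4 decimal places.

Answer: 0.0000 35.8000

Derivation:
Link lengths: [9.3, 7.4, 8.1, 3.2, 7.8]
max_reach = 9.3 + 7.4 + 8.1 + 3.2 + 7.8 = 35.8
L_max = max([9.3, 7.4, 8.1, 3.2, 7.8]) = 9.3
S (sum of others) = 35.8 - 9.3 = 26.5
min_reach = max(0, 9.3 - 26.5) = max(0, -17.2) = 0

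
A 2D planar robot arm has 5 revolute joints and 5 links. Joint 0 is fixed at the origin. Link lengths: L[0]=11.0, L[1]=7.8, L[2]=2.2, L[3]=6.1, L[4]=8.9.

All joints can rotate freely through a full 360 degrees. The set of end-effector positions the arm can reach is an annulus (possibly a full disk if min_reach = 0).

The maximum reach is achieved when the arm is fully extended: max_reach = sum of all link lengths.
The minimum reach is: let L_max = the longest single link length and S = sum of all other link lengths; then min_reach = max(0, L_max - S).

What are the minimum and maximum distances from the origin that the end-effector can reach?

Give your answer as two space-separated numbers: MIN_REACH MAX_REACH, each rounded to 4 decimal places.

Link lengths: [11.0, 7.8, 2.2, 6.1, 8.9]
max_reach = 11 + 7.8 + 2.2 + 6.1 + 8.9 = 36
L_max = max([11.0, 7.8, 2.2, 6.1, 8.9]) = 11
S (sum of others) = 36 - 11 = 25
min_reach = max(0, 11 - 25) = max(0, -14) = 0

Answer: 0.0000 36.0000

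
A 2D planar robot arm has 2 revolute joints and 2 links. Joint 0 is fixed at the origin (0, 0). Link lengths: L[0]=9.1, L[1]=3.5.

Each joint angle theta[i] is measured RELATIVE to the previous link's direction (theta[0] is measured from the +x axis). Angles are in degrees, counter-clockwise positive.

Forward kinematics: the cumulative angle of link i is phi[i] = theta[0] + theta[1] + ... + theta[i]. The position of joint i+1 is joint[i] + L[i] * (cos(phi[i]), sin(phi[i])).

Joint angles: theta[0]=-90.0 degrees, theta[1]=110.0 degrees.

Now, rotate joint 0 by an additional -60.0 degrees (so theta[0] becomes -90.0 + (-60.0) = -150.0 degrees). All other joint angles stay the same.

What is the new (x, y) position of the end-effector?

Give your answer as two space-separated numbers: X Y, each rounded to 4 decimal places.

Answer: -5.1997 -6.7998

Derivation:
joint[0] = (0.0000, 0.0000)  (base)
link 0: phi[0] = -150 = -150 deg
  cos(-150 deg) = -0.8660, sin(-150 deg) = -0.5000
  joint[1] = (0.0000, 0.0000) + 9.1 * (-0.8660, -0.5000) = (0.0000 + -7.8808, 0.0000 + -4.5500) = (-7.8808, -4.5500)
link 1: phi[1] = -150 + 110 = -40 deg
  cos(-40 deg) = 0.7660, sin(-40 deg) = -0.6428
  joint[2] = (-7.8808, -4.5500) + 3.5 * (0.7660, -0.6428) = (-7.8808 + 2.6812, -4.5500 + -2.2498) = (-5.1997, -6.7998)
End effector: (-5.1997, -6.7998)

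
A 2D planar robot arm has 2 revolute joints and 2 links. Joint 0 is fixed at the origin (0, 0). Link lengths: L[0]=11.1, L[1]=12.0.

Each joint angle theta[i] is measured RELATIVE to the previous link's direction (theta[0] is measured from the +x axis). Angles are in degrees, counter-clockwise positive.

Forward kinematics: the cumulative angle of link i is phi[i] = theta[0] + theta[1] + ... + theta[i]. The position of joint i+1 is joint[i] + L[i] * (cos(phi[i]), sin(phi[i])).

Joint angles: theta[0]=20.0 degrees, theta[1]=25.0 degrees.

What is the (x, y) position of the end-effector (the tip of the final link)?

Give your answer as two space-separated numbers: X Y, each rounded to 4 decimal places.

joint[0] = (0.0000, 0.0000)  (base)
link 0: phi[0] = 20 = 20 deg
  cos(20 deg) = 0.9397, sin(20 deg) = 0.3420
  joint[1] = (0.0000, 0.0000) + 11.1 * (0.9397, 0.3420) = (0.0000 + 10.4306, 0.0000 + 3.7964) = (10.4306, 3.7964)
link 1: phi[1] = 20 + 25 = 45 deg
  cos(45 deg) = 0.7071, sin(45 deg) = 0.7071
  joint[2] = (10.4306, 3.7964) + 12 * (0.7071, 0.7071) = (10.4306 + 8.4853, 3.7964 + 8.4853) = (18.9159, 12.2817)
End effector: (18.9159, 12.2817)

Answer: 18.9159 12.2817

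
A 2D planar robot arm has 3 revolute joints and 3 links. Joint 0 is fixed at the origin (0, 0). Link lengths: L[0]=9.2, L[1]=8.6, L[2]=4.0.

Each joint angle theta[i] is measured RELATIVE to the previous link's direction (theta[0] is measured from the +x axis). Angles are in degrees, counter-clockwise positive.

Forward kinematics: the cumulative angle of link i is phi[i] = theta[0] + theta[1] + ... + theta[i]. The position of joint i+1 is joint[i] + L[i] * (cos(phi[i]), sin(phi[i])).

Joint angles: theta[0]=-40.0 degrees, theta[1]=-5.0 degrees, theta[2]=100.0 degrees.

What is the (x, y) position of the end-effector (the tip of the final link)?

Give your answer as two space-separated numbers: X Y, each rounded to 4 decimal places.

joint[0] = (0.0000, 0.0000)  (base)
link 0: phi[0] = -40 = -40 deg
  cos(-40 deg) = 0.7660, sin(-40 deg) = -0.6428
  joint[1] = (0.0000, 0.0000) + 9.2 * (0.7660, -0.6428) = (0.0000 + 7.0476, 0.0000 + -5.9136) = (7.0476, -5.9136)
link 1: phi[1] = -40 + -5 = -45 deg
  cos(-45 deg) = 0.7071, sin(-45 deg) = -0.7071
  joint[2] = (7.0476, -5.9136) + 8.6 * (0.7071, -0.7071) = (7.0476 + 6.0811, -5.9136 + -6.0811) = (13.1287, -11.9948)
link 2: phi[2] = -40 + -5 + 100 = 55 deg
  cos(55 deg) = 0.5736, sin(55 deg) = 0.8192
  joint[3] = (13.1287, -11.9948) + 4 * (0.5736, 0.8192) = (13.1287 + 2.2943, -11.9948 + 3.2766) = (15.4230, -8.7182)
End effector: (15.4230, -8.7182)

Answer: 15.4230 -8.7182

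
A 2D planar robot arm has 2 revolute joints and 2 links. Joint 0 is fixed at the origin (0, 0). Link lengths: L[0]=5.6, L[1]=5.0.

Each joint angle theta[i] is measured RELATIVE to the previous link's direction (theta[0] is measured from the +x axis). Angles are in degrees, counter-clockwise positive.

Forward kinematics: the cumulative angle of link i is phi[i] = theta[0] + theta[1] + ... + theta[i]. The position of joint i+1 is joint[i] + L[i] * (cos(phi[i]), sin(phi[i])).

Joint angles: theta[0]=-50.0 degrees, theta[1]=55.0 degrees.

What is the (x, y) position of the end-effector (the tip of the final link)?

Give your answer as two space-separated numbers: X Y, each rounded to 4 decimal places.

Answer: 8.5806 -3.8541

Derivation:
joint[0] = (0.0000, 0.0000)  (base)
link 0: phi[0] = -50 = -50 deg
  cos(-50 deg) = 0.6428, sin(-50 deg) = -0.7660
  joint[1] = (0.0000, 0.0000) + 5.6 * (0.6428, -0.7660) = (0.0000 + 3.5996, 0.0000 + -4.2898) = (3.5996, -4.2898)
link 1: phi[1] = -50 + 55 = 5 deg
  cos(5 deg) = 0.9962, sin(5 deg) = 0.0872
  joint[2] = (3.5996, -4.2898) + 5 * (0.9962, 0.0872) = (3.5996 + 4.9810, -4.2898 + 0.4358) = (8.5806, -3.8541)
End effector: (8.5806, -3.8541)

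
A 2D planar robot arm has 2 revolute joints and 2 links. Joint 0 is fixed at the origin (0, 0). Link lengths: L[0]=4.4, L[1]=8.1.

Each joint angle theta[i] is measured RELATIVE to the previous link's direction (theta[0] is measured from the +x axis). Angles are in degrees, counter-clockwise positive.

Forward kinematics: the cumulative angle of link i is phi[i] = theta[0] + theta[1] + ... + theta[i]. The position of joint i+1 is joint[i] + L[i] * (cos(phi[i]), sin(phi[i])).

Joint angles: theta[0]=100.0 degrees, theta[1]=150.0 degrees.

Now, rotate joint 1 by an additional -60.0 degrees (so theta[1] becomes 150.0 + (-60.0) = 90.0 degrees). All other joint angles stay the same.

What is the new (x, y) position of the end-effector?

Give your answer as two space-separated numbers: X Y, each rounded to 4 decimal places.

Answer: -8.7410 2.9266

Derivation:
joint[0] = (0.0000, 0.0000)  (base)
link 0: phi[0] = 100 = 100 deg
  cos(100 deg) = -0.1736, sin(100 deg) = 0.9848
  joint[1] = (0.0000, 0.0000) + 4.4 * (-0.1736, 0.9848) = (0.0000 + -0.7641, 0.0000 + 4.3332) = (-0.7641, 4.3332)
link 1: phi[1] = 100 + 90 = 190 deg
  cos(190 deg) = -0.9848, sin(190 deg) = -0.1736
  joint[2] = (-0.7641, 4.3332) + 8.1 * (-0.9848, -0.1736) = (-0.7641 + -7.9769, 4.3332 + -1.4066) = (-8.7410, 2.9266)
End effector: (-8.7410, 2.9266)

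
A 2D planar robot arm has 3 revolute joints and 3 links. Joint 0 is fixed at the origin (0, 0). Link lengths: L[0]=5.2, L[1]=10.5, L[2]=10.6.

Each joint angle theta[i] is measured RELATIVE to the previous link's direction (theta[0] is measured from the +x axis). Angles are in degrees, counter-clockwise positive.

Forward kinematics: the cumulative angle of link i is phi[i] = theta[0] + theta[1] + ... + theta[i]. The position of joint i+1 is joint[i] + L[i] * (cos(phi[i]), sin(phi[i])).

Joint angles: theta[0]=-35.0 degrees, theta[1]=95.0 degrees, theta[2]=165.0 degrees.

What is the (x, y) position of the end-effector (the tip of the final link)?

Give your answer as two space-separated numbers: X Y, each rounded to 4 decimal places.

joint[0] = (0.0000, 0.0000)  (base)
link 0: phi[0] = -35 = -35 deg
  cos(-35 deg) = 0.8192, sin(-35 deg) = -0.5736
  joint[1] = (0.0000, 0.0000) + 5.2 * (0.8192, -0.5736) = (0.0000 + 4.2596, 0.0000 + -2.9826) = (4.2596, -2.9826)
link 1: phi[1] = -35 + 95 = 60 deg
  cos(60 deg) = 0.5000, sin(60 deg) = 0.8660
  joint[2] = (4.2596, -2.9826) + 10.5 * (0.5000, 0.8660) = (4.2596 + 5.2500, -2.9826 + 9.0933) = (9.5096, 6.1107)
link 2: phi[2] = -35 + 95 + 165 = 225 deg
  cos(225 deg) = -0.7071, sin(225 deg) = -0.7071
  joint[3] = (9.5096, 6.1107) + 10.6 * (-0.7071, -0.7071) = (9.5096 + -7.4953, 6.1107 + -7.4953) = (2.0143, -1.3847)
End effector: (2.0143, -1.3847)

Answer: 2.0143 -1.3847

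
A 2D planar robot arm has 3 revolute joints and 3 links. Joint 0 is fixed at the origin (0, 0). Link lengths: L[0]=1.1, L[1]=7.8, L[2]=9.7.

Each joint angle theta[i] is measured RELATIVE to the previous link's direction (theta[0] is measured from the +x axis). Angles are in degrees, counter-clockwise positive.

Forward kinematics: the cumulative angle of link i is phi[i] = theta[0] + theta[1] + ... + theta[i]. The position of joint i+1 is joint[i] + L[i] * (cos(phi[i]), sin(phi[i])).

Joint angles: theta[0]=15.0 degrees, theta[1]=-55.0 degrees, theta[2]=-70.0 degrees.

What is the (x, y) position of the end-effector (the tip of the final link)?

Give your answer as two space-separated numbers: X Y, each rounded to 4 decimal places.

joint[0] = (0.0000, 0.0000)  (base)
link 0: phi[0] = 15 = 15 deg
  cos(15 deg) = 0.9659, sin(15 deg) = 0.2588
  joint[1] = (0.0000, 0.0000) + 1.1 * (0.9659, 0.2588) = (0.0000 + 1.0625, 0.0000 + 0.2847) = (1.0625, 0.2847)
link 1: phi[1] = 15 + -55 = -40 deg
  cos(-40 deg) = 0.7660, sin(-40 deg) = -0.6428
  joint[2] = (1.0625, 0.2847) + 7.8 * (0.7660, -0.6428) = (1.0625 + 5.9751, 0.2847 + -5.0137) = (7.0377, -4.7290)
link 2: phi[2] = 15 + -55 + -70 = -110 deg
  cos(-110 deg) = -0.3420, sin(-110 deg) = -0.9397
  joint[3] = (7.0377, -4.7290) + 9.7 * (-0.3420, -0.9397) = (7.0377 + -3.3176, -4.7290 + -9.1150) = (3.7201, -13.8441)
End effector: (3.7201, -13.8441)

Answer: 3.7201 -13.8441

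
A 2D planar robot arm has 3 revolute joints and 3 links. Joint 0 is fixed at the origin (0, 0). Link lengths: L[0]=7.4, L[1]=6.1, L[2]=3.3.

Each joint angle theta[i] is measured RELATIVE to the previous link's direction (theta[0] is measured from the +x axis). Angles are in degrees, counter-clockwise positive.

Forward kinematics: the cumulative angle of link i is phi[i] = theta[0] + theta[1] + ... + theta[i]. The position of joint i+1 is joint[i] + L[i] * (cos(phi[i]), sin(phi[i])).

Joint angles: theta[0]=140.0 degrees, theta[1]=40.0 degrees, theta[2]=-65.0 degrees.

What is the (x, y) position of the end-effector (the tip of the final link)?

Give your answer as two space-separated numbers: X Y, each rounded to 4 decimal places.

joint[0] = (0.0000, 0.0000)  (base)
link 0: phi[0] = 140 = 140 deg
  cos(140 deg) = -0.7660, sin(140 deg) = 0.6428
  joint[1] = (0.0000, 0.0000) + 7.4 * (-0.7660, 0.6428) = (0.0000 + -5.6687, 0.0000 + 4.7566) = (-5.6687, 4.7566)
link 1: phi[1] = 140 + 40 = 180 deg
  cos(180 deg) = -1.0000, sin(180 deg) = 0.0000
  joint[2] = (-5.6687, 4.7566) + 6.1 * (-1.0000, 0.0000) = (-5.6687 + -6.1000, 4.7566 + 0.0000) = (-11.7687, 4.7566)
link 2: phi[2] = 140 + 40 + -65 = 115 deg
  cos(115 deg) = -0.4226, sin(115 deg) = 0.9063
  joint[3] = (-11.7687, 4.7566) + 3.3 * (-0.4226, 0.9063) = (-11.7687 + -1.3946, 4.7566 + 2.9908) = (-13.1634, 7.7474)
End effector: (-13.1634, 7.7474)

Answer: -13.1634 7.7474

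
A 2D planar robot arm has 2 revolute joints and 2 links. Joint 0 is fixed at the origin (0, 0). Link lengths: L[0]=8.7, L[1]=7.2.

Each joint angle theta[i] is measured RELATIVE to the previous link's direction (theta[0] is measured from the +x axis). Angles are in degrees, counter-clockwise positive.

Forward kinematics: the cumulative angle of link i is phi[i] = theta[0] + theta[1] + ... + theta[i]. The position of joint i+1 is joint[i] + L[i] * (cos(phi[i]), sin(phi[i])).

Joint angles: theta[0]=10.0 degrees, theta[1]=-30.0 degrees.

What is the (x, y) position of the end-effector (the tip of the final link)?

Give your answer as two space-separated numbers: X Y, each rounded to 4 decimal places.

joint[0] = (0.0000, 0.0000)  (base)
link 0: phi[0] = 10 = 10 deg
  cos(10 deg) = 0.9848, sin(10 deg) = 0.1736
  joint[1] = (0.0000, 0.0000) + 8.7 * (0.9848, 0.1736) = (0.0000 + 8.5678, 0.0000 + 1.5107) = (8.5678, 1.5107)
link 1: phi[1] = 10 + -30 = -20 deg
  cos(-20 deg) = 0.9397, sin(-20 deg) = -0.3420
  joint[2] = (8.5678, 1.5107) + 7.2 * (0.9397, -0.3420) = (8.5678 + 6.7658, 1.5107 + -2.4625) = (15.3336, -0.9518)
End effector: (15.3336, -0.9518)

Answer: 15.3336 -0.9518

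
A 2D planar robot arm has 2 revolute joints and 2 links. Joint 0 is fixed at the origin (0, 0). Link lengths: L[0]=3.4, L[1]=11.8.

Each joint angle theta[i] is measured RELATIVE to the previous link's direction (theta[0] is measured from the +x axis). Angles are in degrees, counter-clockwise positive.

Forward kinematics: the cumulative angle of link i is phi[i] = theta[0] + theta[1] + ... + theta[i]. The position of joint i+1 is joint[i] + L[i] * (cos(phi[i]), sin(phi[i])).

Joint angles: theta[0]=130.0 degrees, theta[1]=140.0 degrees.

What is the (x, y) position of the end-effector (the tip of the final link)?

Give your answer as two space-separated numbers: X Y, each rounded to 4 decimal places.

Answer: -2.1855 -9.1954

Derivation:
joint[0] = (0.0000, 0.0000)  (base)
link 0: phi[0] = 130 = 130 deg
  cos(130 deg) = -0.6428, sin(130 deg) = 0.7660
  joint[1] = (0.0000, 0.0000) + 3.4 * (-0.6428, 0.7660) = (0.0000 + -2.1855, 0.0000 + 2.6046) = (-2.1855, 2.6046)
link 1: phi[1] = 130 + 140 = 270 deg
  cos(270 deg) = -0.0000, sin(270 deg) = -1.0000
  joint[2] = (-2.1855, 2.6046) + 11.8 * (-0.0000, -1.0000) = (-2.1855 + -0.0000, 2.6046 + -11.8000) = (-2.1855, -9.1954)
End effector: (-2.1855, -9.1954)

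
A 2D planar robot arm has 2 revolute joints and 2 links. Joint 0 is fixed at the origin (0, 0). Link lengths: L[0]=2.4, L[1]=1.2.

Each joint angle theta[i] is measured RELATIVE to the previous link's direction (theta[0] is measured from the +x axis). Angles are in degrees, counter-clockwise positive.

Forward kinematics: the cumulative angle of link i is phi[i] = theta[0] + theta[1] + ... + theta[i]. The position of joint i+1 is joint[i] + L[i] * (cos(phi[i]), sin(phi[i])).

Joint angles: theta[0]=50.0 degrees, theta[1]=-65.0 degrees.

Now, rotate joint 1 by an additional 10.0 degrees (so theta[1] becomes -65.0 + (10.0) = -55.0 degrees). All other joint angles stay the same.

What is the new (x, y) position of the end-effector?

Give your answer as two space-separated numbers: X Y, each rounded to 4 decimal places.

Answer: 2.7381 1.7339

Derivation:
joint[0] = (0.0000, 0.0000)  (base)
link 0: phi[0] = 50 = 50 deg
  cos(50 deg) = 0.6428, sin(50 deg) = 0.7660
  joint[1] = (0.0000, 0.0000) + 2.4 * (0.6428, 0.7660) = (0.0000 + 1.5427, 0.0000 + 1.8385) = (1.5427, 1.8385)
link 1: phi[1] = 50 + -55 = -5 deg
  cos(-5 deg) = 0.9962, sin(-5 deg) = -0.0872
  joint[2] = (1.5427, 1.8385) + 1.2 * (0.9962, -0.0872) = (1.5427 + 1.1954, 1.8385 + -0.1046) = (2.7381, 1.7339)
End effector: (2.7381, 1.7339)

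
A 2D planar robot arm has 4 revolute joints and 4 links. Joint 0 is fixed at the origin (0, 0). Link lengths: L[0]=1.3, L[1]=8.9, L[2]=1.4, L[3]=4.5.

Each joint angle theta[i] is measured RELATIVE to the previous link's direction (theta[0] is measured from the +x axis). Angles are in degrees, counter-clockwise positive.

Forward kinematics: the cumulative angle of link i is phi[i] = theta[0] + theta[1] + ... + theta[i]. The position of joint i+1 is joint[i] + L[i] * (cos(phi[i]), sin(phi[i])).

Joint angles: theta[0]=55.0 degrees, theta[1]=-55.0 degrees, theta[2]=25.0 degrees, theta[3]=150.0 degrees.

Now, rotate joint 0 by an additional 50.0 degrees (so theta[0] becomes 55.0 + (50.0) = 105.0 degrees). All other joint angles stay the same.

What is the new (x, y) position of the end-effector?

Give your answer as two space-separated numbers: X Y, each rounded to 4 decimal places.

joint[0] = (0.0000, 0.0000)  (base)
link 0: phi[0] = 105 = 105 deg
  cos(105 deg) = -0.2588, sin(105 deg) = 0.9659
  joint[1] = (0.0000, 0.0000) + 1.3 * (-0.2588, 0.9659) = (0.0000 + -0.3365, 0.0000 + 1.2557) = (-0.3365, 1.2557)
link 1: phi[1] = 105 + -55 = 50 deg
  cos(50 deg) = 0.6428, sin(50 deg) = 0.7660
  joint[2] = (-0.3365, 1.2557) + 8.9 * (0.6428, 0.7660) = (-0.3365 + 5.7208, 1.2557 + 6.8178) = (5.3843, 8.0735)
link 2: phi[2] = 105 + -55 + 25 = 75 deg
  cos(75 deg) = 0.2588, sin(75 deg) = 0.9659
  joint[3] = (5.3843, 8.0735) + 1.4 * (0.2588, 0.9659) = (5.3843 + 0.3623, 8.0735 + 1.3523) = (5.7467, 9.4258)
link 3: phi[3] = 105 + -55 + 25 + 150 = 225 deg
  cos(225 deg) = -0.7071, sin(225 deg) = -0.7071
  joint[4] = (5.7467, 9.4258) + 4.5 * (-0.7071, -0.7071) = (5.7467 + -3.1820, 9.4258 + -3.1820) = (2.5647, 6.2438)
End effector: (2.5647, 6.2438)

Answer: 2.5647 6.2438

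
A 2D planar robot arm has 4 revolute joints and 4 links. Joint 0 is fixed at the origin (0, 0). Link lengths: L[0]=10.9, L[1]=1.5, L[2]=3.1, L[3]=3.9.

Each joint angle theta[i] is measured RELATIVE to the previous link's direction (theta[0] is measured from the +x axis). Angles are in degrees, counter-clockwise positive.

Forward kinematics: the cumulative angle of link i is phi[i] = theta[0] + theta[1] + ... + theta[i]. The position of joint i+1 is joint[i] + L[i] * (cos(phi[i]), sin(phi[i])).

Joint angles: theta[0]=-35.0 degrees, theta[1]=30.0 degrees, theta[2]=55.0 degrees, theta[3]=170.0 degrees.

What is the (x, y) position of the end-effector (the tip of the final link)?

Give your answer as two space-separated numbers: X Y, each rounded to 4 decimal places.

joint[0] = (0.0000, 0.0000)  (base)
link 0: phi[0] = -35 = -35 deg
  cos(-35 deg) = 0.8192, sin(-35 deg) = -0.5736
  joint[1] = (0.0000, 0.0000) + 10.9 * (0.8192, -0.5736) = (0.0000 + 8.9288, 0.0000 + -6.2520) = (8.9288, -6.2520)
link 1: phi[1] = -35 + 30 = -5 deg
  cos(-5 deg) = 0.9962, sin(-5 deg) = -0.0872
  joint[2] = (8.9288, -6.2520) + 1.5 * (0.9962, -0.0872) = (8.9288 + 1.4943, -6.2520 + -0.1307) = (10.4230, -6.3827)
link 2: phi[2] = -35 + 30 + 55 = 50 deg
  cos(50 deg) = 0.6428, sin(50 deg) = 0.7660
  joint[3] = (10.4230, -6.3827) + 3.1 * (0.6428, 0.7660) = (10.4230 + 1.9926, -6.3827 + 2.3747) = (12.4157, -4.0080)
link 3: phi[3] = -35 + 30 + 55 + 170 = 220 deg
  cos(220 deg) = -0.7660, sin(220 deg) = -0.6428
  joint[4] = (12.4157, -4.0080) + 3.9 * (-0.7660, -0.6428) = (12.4157 + -2.9876, -4.0080 + -2.5069) = (9.4281, -6.5149)
End effector: (9.4281, -6.5149)

Answer: 9.4281 -6.5149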